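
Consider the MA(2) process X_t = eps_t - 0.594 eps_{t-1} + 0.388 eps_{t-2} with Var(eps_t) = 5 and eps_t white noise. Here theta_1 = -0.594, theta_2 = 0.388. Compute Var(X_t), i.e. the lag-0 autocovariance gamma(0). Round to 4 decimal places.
\gamma(0) = 7.5169

For an MA(q) process X_t = eps_t + sum_i theta_i eps_{t-i} with
Var(eps_t) = sigma^2, the variance is
  gamma(0) = sigma^2 * (1 + sum_i theta_i^2).
  sum_i theta_i^2 = (-0.594)^2 + (0.388)^2 = 0.352836 + 0.150544 = 0.50338.
  gamma(0) = 5 * (1 + 0.50338) = 5 * 1.50338 = 7.5169.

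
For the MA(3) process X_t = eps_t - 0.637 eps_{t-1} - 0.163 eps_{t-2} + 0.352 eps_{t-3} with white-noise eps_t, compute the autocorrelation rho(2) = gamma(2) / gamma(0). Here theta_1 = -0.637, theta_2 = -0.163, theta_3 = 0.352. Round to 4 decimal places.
\rho(2) = -0.2488

For an MA(q) process with theta_0 = 1, the autocovariance is
  gamma(k) = sigma^2 * sum_{i=0..q-k} theta_i * theta_{i+k},
and rho(k) = gamma(k) / gamma(0). Sigma^2 cancels.
  numerator   = (1)*(-0.163) + (-0.637)*(0.352) = -0.387224.
  denominator = (1)^2 + (-0.637)^2 + (-0.163)^2 + (0.352)^2 = 1.556242.
  rho(2) = -0.387224 / 1.556242 = -0.2488.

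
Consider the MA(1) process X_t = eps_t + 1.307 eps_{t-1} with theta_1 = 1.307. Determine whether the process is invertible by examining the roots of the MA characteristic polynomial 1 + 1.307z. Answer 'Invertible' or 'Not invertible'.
\text{Not invertible}

The MA(q) characteristic polynomial is P(z) = 1 + 1.307z.
Invertibility requires all roots to lie outside the unit circle, i.e. |z| > 1 for every root.
This is linear in z: 1 + (1.307) z = 0  =>  z = -1/(1.307) = -0.765111,  |z| = 0.765111.
Moduli of all roots: 0.7651.
All moduli strictly greater than 1? No.
Verdict: Not invertible.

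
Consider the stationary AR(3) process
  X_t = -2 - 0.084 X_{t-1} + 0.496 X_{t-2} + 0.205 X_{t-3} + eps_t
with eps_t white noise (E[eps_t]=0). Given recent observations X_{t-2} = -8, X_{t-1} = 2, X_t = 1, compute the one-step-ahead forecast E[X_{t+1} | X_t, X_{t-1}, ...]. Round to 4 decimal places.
E[X_{t+1} \mid \mathcal F_t] = -2.7320

For an AR(p) model X_t = c + sum_i phi_i X_{t-i} + eps_t, the
one-step-ahead conditional mean is
  E[X_{t+1} | X_t, ...] = c + sum_i phi_i X_{t+1-i}.
Substitute known values:
  E[X_{t+1} | ...] = -2 + (-0.084) * (1) + (0.496) * (2) + (0.205) * (-8)
                   = -2.7320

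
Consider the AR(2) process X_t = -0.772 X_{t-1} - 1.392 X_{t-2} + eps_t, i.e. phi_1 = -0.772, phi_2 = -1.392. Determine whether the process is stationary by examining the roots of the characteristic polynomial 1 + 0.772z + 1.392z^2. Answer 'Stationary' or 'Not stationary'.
\text{Not stationary}

The AR(p) characteristic polynomial is P(z) = 1 + 0.772z + 1.392z^2.
Stationarity requires all roots to lie outside the unit circle, i.e. |z| > 1 for every root.
Set 1 + (0.772) z + (1.392) z^2 = 0, i.e. a z^2 + b z + c = 0 with a = 1.392, b = 0.772, c = 1.
Discriminant D = b^2 - 4ac = (0.772)^2 - 4*(1.392)*1 = 0.595984 - (5.568) = -4.972016.
D < 0, so the roots are the complex-conjugate pair z = (-b +/- i sqrt(-D)) / (2a) = -0.2773 +/- 0.8009i.
For a conjugate pair |z|^2 = z * conj(z) = (product of roots) = c/a = 1/(1.392) = 0.718391, so |z| = sqrt(0.718391) = 0.8476 for both roots.
Moduli of all roots: 0.8476, 0.8476.
All moduli strictly greater than 1? No.
Verdict: Not stationary.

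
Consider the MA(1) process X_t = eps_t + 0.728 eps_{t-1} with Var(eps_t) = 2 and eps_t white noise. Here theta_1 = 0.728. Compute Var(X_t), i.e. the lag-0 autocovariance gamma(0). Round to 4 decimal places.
\gamma(0) = 3.0600

For an MA(q) process X_t = eps_t + sum_i theta_i eps_{t-i} with
Var(eps_t) = sigma^2, the variance is
  gamma(0) = sigma^2 * (1 + sum_i theta_i^2).
  sum_i theta_i^2 = (0.728)^2 = 0.529984.
  gamma(0) = 2 * (1 + 0.529984) = 2 * 1.529984 = 3.059968, which rounds to 3.0600.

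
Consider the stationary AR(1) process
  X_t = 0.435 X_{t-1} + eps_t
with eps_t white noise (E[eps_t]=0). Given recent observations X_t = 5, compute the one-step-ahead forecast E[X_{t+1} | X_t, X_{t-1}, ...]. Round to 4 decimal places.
E[X_{t+1} \mid \mathcal F_t] = 2.1750

For an AR(p) model X_t = c + sum_i phi_i X_{t-i} + eps_t, the
one-step-ahead conditional mean is
  E[X_{t+1} | X_t, ...] = c + sum_i phi_i X_{t+1-i}.
Substitute known values:
  E[X_{t+1} | ...] = (0.435) * (5)
                   = 2.1750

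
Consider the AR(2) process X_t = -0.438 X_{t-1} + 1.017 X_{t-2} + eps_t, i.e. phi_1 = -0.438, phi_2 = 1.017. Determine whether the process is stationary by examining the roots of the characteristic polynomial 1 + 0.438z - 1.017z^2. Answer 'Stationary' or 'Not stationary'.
\text{Not stationary}

The AR(p) characteristic polynomial is P(z) = 1 + 0.438z - 1.017z^2.
Stationarity requires all roots to lie outside the unit circle, i.e. |z| > 1 for every root.
Set 1 + (0.438) z + (-1.017) z^2 = 0, i.e. a z^2 + b z + c = 0 with a = -1.017, b = 0.438, c = 1.
Discriminant D = b^2 - 4ac = (0.438)^2 - 4*(-1.017)*1 = 0.191844 - (-4.068) = 4.259844.
D >= 0, so the roots are real: z = (-b +/- sqrt(D)) / (2a) = (-0.438 +/- 2.063939) / (-2.034).
  z_1 = (-0.438 + 2.063939) / (-2.034) = -0.7994,   |z_1| = 0.7994.
  z_2 = (-0.438 - 2.063939) / (-2.034) = 1.2301,   |z_2| = 1.2301.
Moduli of all roots: 0.7994, 1.2301.
All moduli strictly greater than 1? No.
Verdict: Not stationary.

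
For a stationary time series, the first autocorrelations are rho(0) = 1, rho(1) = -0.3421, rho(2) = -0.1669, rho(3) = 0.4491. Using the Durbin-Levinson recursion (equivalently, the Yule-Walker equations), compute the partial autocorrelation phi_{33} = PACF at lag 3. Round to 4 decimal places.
\phi_{33} = 0.3330

The PACF at lag k is phi_{kk}, the last component of the solution
to the Yule-Walker system G_k phi = r_k where
  (G_k)_{ij} = rho(|i - j|), (r_k)_i = rho(i), i,j = 1..k.
Equivalently, Durbin-Levinson gives phi_{kk} iteratively:
  phi_{11} = rho(1)
  phi_{kk} = [rho(k) - sum_{j=1..k-1} phi_{k-1,j} rho(k-j)]
            / [1 - sum_{j=1..k-1} phi_{k-1,j} rho(j)],
  phi_{k,j} = phi_{k-1,j} - phi_{kk} phi_{k-1,k-j},  j = 1..k-1.
Step k = 1:
  phi_11 = rho(1) = -0.3421.
Step k = 2:
  phi_22 = [rho(2) - phi_11 rho(1)] / [1 - phi_11 rho(1)] = [-0.1669 - (-0.3421)(-0.3421)] / [1 - (-0.3421)(-0.3421)]
         = -0.28393241 / 0.88296759 = -0.321566.
  Update: phi_21 = phi_11 - phi_22 phi_11 = -0.3421 - (-0.321566)(-0.3421) = -0.452108.
Step k = 3:
  phi_33 = [rho(3) - phi_21 rho(2) - phi_22 rho(1)] / [1 - phi_21 rho(1) - phi_22 rho(2)]
    numerator   = 0.4491 - (-0.452108)(-0.1669) - (-0.321566)(-0.3421) = 0.26363547
    denominator = 1 - (-0.452108)(-0.3421) - (-0.321566)(-0.1669) = 0.79166456
  phi_33 = 0.26363547 / 0.79166456 = 0.333.
Therefore phi_{33} = 0.3330.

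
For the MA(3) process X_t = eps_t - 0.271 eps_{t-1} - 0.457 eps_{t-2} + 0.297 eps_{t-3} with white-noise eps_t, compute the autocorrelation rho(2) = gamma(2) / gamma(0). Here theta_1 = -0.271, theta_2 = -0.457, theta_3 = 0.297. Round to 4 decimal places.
\rho(2) = -0.3922

For an MA(q) process with theta_0 = 1, the autocovariance is
  gamma(k) = sigma^2 * sum_{i=0..q-k} theta_i * theta_{i+k},
and rho(k) = gamma(k) / gamma(0). Sigma^2 cancels.
  numerator   = (1)*(-0.457) + (-0.271)*(0.297) = -0.537487.
  denominator = (1)^2 + (-0.271)^2 + (-0.457)^2 + (0.297)^2 = 1.370499.
  rho(2) = -0.537487 / 1.370499 = -0.3922.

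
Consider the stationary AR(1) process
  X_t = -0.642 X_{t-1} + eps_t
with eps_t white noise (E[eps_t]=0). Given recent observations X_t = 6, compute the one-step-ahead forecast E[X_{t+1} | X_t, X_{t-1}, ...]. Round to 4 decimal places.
E[X_{t+1} \mid \mathcal F_t] = -3.8520

For an AR(p) model X_t = c + sum_i phi_i X_{t-i} + eps_t, the
one-step-ahead conditional mean is
  E[X_{t+1} | X_t, ...] = c + sum_i phi_i X_{t+1-i}.
Substitute known values:
  E[X_{t+1} | ...] = (-0.642) * (6)
                   = -3.8520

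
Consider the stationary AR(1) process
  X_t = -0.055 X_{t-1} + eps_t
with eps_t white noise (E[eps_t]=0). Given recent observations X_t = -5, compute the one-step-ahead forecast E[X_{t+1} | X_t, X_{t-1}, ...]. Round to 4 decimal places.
E[X_{t+1} \mid \mathcal F_t] = 0.2750

For an AR(p) model X_t = c + sum_i phi_i X_{t-i} + eps_t, the
one-step-ahead conditional mean is
  E[X_{t+1} | X_t, ...] = c + sum_i phi_i X_{t+1-i}.
Substitute known values:
  E[X_{t+1} | ...] = (-0.055) * (-5)
                   = 0.2750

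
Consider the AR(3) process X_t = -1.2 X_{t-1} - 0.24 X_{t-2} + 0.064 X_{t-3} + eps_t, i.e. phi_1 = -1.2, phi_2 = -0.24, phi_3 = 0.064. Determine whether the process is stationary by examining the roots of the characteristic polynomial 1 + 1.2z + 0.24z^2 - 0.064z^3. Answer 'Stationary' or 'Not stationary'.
\text{Stationary}

The AR(p) characteristic polynomial is P(z) = 1 + 1.2z + 0.24z^2 - 0.064z^3.
Stationarity requires all roots to lie outside the unit circle, i.e. |z| > 1 for every root.
Degree 3: look for a simple real root z0 first, then factor out (1 - z/z0) and solve the remaining quadratic.
Testing z0 = -1.25: P(-1.25) = 1 + (1.2)(-1.25) + (0.24)(-1.25)^2 + (-0.064)(-1.25)^3
  = 1 + (-1.5) + (0.375) + (0.125) = 0.  So z_0 = -1.25 is a root, |z_0| = 1.25.
Divide out the factor (1 + 0.8 z) = (1 - z/z0) (since 1/z0 = -0.8):
  P(z) = (1 + 0.8 z)(1 + (0.4) z + (-0.08) z^2)
  [check: z-coef 0.4 - (-0.8) = 1.2; z^2-coef -0.08 - (-0.8)(0.4) = 0.24; z^3-coef -(-0.8)(-0.08) = -0.064.]
Remaining roots from the quadratic factor 1 + (0.4) z + (-0.08) z^2:
  Set 1 + (0.4) z + (-0.08) z^2 = 0, i.e. a z^2 + b z + c = 0 with a = -0.08, b = 0.4, c = 1.
  Discriminant D = b^2 - 4ac = (0.4)^2 - 4*(-0.08)*1 = 0.16 - (-0.32) = 0.48.
  D >= 0, so the roots are real: z = (-b +/- sqrt(D)) / (2a) = (-0.4 +/- 0.69282) / (-0.16).
    z_1 = (-0.4 + 0.69282) / (-0.16) = -1.8301,   |z_1| = 1.8301.
    z_2 = (-0.4 - 0.69282) / (-0.16) = 6.8301,   |z_2| = 6.8301.
Moduli of all roots: 1.2500, 1.8301, 6.8301.
All moduli strictly greater than 1? Yes.
Verdict: Stationary.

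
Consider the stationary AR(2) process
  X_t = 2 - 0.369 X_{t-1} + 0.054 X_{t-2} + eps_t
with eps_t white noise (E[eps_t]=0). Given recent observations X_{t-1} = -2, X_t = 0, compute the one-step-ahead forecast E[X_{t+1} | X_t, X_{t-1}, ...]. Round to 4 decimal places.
E[X_{t+1} \mid \mathcal F_t] = 1.8920

For an AR(p) model X_t = c + sum_i phi_i X_{t-i} + eps_t, the
one-step-ahead conditional mean is
  E[X_{t+1} | X_t, ...] = c + sum_i phi_i X_{t+1-i}.
Substitute known values:
  E[X_{t+1} | ...] = 2 + (-0.369) * (0) + (0.054) * (-2)
                   = 1.8920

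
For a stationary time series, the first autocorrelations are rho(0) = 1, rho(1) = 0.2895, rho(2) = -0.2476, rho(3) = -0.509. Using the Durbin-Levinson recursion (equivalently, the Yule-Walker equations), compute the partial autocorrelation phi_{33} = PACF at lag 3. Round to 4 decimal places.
\phi_{33} = -0.3851

The PACF at lag k is phi_{kk}, the last component of the solution
to the Yule-Walker system G_k phi = r_k where
  (G_k)_{ij} = rho(|i - j|), (r_k)_i = rho(i), i,j = 1..k.
Equivalently, Durbin-Levinson gives phi_{kk} iteratively:
  phi_{11} = rho(1)
  phi_{kk} = [rho(k) - sum_{j=1..k-1} phi_{k-1,j} rho(k-j)]
            / [1 - sum_{j=1..k-1} phi_{k-1,j} rho(j)],
  phi_{k,j} = phi_{k-1,j} - phi_{kk} phi_{k-1,k-j},  j = 1..k-1.
Step k = 1:
  phi_11 = rho(1) = 0.2895.
Step k = 2:
  phi_22 = [rho(2) - phi_11 rho(1)] / [1 - phi_11 rho(1)] = [-0.2476 - (0.2895)(0.2895)] / [1 - (0.2895)(0.2895)]
         = -0.33141025 / 0.91618975 = -0.361727.
  Update: phi_21 = phi_11 - phi_22 phi_11 = 0.2895 - (-0.361727)(0.2895) = 0.39422.
Step k = 3:
  phi_33 = [rho(3) - phi_21 rho(2) - phi_22 rho(1)] / [1 - phi_21 rho(1) - phi_22 rho(2)]
    numerator   = -0.509 - (0.39422)(-0.2476) - (-0.361727)(0.2895) = -0.3066713
    denominator = 1 - (0.39422)(0.2895) - (-0.361727)(-0.2476) = 0.79630983
  phi_33 = -0.3066713 / 0.79630983 = -0.3851.
Therefore phi_{33} = -0.3851.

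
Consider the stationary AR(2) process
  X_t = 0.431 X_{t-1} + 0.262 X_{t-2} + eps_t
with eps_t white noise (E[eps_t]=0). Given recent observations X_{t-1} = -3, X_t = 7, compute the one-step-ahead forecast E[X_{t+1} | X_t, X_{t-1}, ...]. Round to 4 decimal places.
E[X_{t+1} \mid \mathcal F_t] = 2.2310

For an AR(p) model X_t = c + sum_i phi_i X_{t-i} + eps_t, the
one-step-ahead conditional mean is
  E[X_{t+1} | X_t, ...] = c + sum_i phi_i X_{t+1-i}.
Substitute known values:
  E[X_{t+1} | ...] = (0.431) * (7) + (0.262) * (-3)
                   = 2.2310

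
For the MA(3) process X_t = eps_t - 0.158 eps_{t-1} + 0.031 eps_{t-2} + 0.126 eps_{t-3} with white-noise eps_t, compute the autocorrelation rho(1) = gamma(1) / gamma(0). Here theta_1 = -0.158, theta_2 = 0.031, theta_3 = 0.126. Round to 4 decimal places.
\rho(1) = -0.1526

For an MA(q) process with theta_0 = 1, the autocovariance is
  gamma(k) = sigma^2 * sum_{i=0..q-k} theta_i * theta_{i+k},
and rho(k) = gamma(k) / gamma(0). Sigma^2 cancels.
  numerator   = (1)*(-0.158) + (-0.158)*(0.031) + (0.031)*(0.126) = -0.158992.
  denominator = (1)^2 + (-0.158)^2 + (0.031)^2 + (0.126)^2 = 1.041801.
  rho(1) = -0.158992 / 1.041801 = -0.1526.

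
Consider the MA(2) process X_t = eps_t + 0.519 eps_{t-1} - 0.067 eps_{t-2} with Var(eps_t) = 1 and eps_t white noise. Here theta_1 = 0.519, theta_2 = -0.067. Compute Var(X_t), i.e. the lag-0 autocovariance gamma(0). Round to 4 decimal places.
\gamma(0) = 1.2739

For an MA(q) process X_t = eps_t + sum_i theta_i eps_{t-i} with
Var(eps_t) = sigma^2, the variance is
  gamma(0) = sigma^2 * (1 + sum_i theta_i^2).
  sum_i theta_i^2 = (0.519)^2 + (-0.067)^2 = 0.269361 + 0.004489 = 0.27385.
  gamma(0) = 1 * (1 + 0.27385) = 1 * 1.27385 = 1.27385, which rounds to 1.2739.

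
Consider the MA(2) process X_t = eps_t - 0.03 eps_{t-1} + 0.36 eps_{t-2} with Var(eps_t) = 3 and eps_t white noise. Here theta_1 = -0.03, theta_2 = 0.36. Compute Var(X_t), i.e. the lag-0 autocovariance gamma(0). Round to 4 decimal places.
\gamma(0) = 3.3915

For an MA(q) process X_t = eps_t + sum_i theta_i eps_{t-i} with
Var(eps_t) = sigma^2, the variance is
  gamma(0) = sigma^2 * (1 + sum_i theta_i^2).
  sum_i theta_i^2 = (-0.03)^2 + (0.36)^2 = 0.0009 + 0.1296 = 0.1305.
  gamma(0) = 3 * (1 + 0.1305) = 3 * 1.1305 = 3.3915.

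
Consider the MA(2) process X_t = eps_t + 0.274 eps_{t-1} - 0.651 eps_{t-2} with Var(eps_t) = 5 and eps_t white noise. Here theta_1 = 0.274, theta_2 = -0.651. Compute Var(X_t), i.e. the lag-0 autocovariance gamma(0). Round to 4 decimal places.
\gamma(0) = 7.4944

For an MA(q) process X_t = eps_t + sum_i theta_i eps_{t-i} with
Var(eps_t) = sigma^2, the variance is
  gamma(0) = sigma^2 * (1 + sum_i theta_i^2).
  sum_i theta_i^2 = (0.274)^2 + (-0.651)^2 = 0.075076 + 0.423801 = 0.498877.
  gamma(0) = 5 * (1 + 0.498877) = 5 * 1.498877 = 7.494385, which rounds to 7.4944.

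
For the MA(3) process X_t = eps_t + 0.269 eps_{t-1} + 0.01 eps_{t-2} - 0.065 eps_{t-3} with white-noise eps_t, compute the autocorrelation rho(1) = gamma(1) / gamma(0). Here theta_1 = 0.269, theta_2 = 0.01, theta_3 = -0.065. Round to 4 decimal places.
\rho(1) = 0.2517

For an MA(q) process with theta_0 = 1, the autocovariance is
  gamma(k) = sigma^2 * sum_{i=0..q-k} theta_i * theta_{i+k},
and rho(k) = gamma(k) / gamma(0). Sigma^2 cancels.
  numerator   = (1)*(0.269) + (0.269)*(0.01) + (0.01)*(-0.065) = 0.27104.
  denominator = (1)^2 + (0.269)^2 + (0.01)^2 + (-0.065)^2 = 1.076686.
  rho(1) = 0.27104 / 1.076686 = 0.2517.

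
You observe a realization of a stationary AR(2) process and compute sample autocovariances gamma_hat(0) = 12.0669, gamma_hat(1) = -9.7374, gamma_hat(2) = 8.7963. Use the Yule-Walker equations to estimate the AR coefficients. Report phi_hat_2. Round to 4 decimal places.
\hat\phi_{2} = 0.2230

The Yule-Walker equations for an AR(p) process read, in matrix form,
  Gamma_p phi = r_p,   with   (Gamma_p)_{ij} = gamma(|i - j|),
                       (r_p)_i = gamma(i),   i,j = 1..p.
Substitute the sample gammas (Toeplitz matrix and right-hand side of size 2):
  Gamma_p = [[12.0669, -9.7374], [-9.7374, 12.0669]]
  r_p     = [-9.7374, 8.7963]
Written out:
  12.0669 phi_1 - 9.7374 phi_2 = -9.7374
  -9.7374 phi_1 + 12.0669 phi_2 = 8.7963
Solve by Cramer's rule:
  det = gamma(0)^2 - gamma(1)^2 = (12.0669)^2 - (-9.7374)^2 = 145.61007561 - 94.81695876 = 50.79311685
  phi_hat_1 = [gamma(1) gamma(0) - gamma(1) gamma(2)] / det = [(-9.7374)(12.0669) - (-9.7374)(8.7963)] / 50.79311685 = -31.84714044 / 50.79311685 = -0.627
  phi_hat_2 = [gamma(0) gamma(2) - gamma(1)^2] / det = [(12.0669)(8.7963) - (-9.7374)^2] / 50.79311685 = 11.32711371 / 50.79311685 = 0.223
So phi_hat = [-0.6270, 0.2230].
Therefore phi_hat_2 = 0.2230.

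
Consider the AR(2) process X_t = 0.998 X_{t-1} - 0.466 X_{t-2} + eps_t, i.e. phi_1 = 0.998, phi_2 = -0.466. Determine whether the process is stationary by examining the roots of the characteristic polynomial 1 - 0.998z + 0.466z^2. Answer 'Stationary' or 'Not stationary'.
\text{Stationary}

The AR(p) characteristic polynomial is P(z) = 1 - 0.998z + 0.466z^2.
Stationarity requires all roots to lie outside the unit circle, i.e. |z| > 1 for every root.
Set 1 + (-0.998) z + (0.466) z^2 = 0, i.e. a z^2 + b z + c = 0 with a = 0.466, b = -0.998, c = 1.
Discriminant D = b^2 - 4ac = (-0.998)^2 - 4*(0.466)*1 = 0.996004 - (1.864) = -0.867996.
D < 0, so the roots are the complex-conjugate pair z = (-b +/- i sqrt(-D)) / (2a) = 1.0708 +/- 0.9996i.
For a conjugate pair |z|^2 = z * conj(z) = (product of roots) = c/a = 1/(0.466) = 2.145923, so |z| = sqrt(2.145923) = 1.4649 for both roots.
Moduli of all roots: 1.4649, 1.4649.
All moduli strictly greater than 1? Yes.
Verdict: Stationary.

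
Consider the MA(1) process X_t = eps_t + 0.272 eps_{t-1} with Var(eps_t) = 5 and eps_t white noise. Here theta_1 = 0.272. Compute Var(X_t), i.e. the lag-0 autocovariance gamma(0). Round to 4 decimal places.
\gamma(0) = 5.3699

For an MA(q) process X_t = eps_t + sum_i theta_i eps_{t-i} with
Var(eps_t) = sigma^2, the variance is
  gamma(0) = sigma^2 * (1 + sum_i theta_i^2).
  sum_i theta_i^2 = (0.272)^2 = 0.073984.
  gamma(0) = 5 * (1 + 0.073984) = 5 * 1.073984 = 5.36992, which rounds to 5.3699.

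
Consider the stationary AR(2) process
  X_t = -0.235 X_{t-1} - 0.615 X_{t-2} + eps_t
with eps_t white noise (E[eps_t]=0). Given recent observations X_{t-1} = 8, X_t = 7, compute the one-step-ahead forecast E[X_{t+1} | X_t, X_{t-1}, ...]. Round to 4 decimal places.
E[X_{t+1} \mid \mathcal F_t] = -6.5650

For an AR(p) model X_t = c + sum_i phi_i X_{t-i} + eps_t, the
one-step-ahead conditional mean is
  E[X_{t+1} | X_t, ...] = c + sum_i phi_i X_{t+1-i}.
Substitute known values:
  E[X_{t+1} | ...] = (-0.235) * (7) + (-0.615) * (8)
                   = -6.5650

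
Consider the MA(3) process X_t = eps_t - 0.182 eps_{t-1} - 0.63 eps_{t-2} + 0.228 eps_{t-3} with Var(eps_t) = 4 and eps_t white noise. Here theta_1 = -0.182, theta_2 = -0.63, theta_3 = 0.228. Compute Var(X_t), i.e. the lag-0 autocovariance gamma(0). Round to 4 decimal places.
\gamma(0) = 5.9280

For an MA(q) process X_t = eps_t + sum_i theta_i eps_{t-i} with
Var(eps_t) = sigma^2, the variance is
  gamma(0) = sigma^2 * (1 + sum_i theta_i^2).
  sum_i theta_i^2 = (-0.182)^2 + (-0.63)^2 + (0.228)^2 = 0.033124 + 0.3969 + 0.051984 = 0.482008.
  gamma(0) = 4 * (1 + 0.482008) = 4 * 1.482008 = 5.928032, which rounds to 5.9280.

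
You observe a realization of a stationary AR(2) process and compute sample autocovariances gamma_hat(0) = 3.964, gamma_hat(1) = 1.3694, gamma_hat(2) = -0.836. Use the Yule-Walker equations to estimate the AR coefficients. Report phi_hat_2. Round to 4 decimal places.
\hat\phi_{2} = -0.3750

The Yule-Walker equations for an AR(p) process read, in matrix form,
  Gamma_p phi = r_p,   with   (Gamma_p)_{ij} = gamma(|i - j|),
                       (r_p)_i = gamma(i),   i,j = 1..p.
Substitute the sample gammas (Toeplitz matrix and right-hand side of size 2):
  Gamma_p = [[3.964, 1.3694], [1.3694, 3.964]]
  r_p     = [1.3694, -0.836]
Written out:
  3.964 phi_1 + 1.3694 phi_2 = 1.3694
  1.3694 phi_1 + 3.964 phi_2 = -0.836
Solve by Cramer's rule:
  det = gamma(0)^2 - gamma(1)^2 = (3.964)^2 - (1.3694)^2 = 15.713296 - 1.87525636 = 13.83803964
  phi_hat_1 = [gamma(1) gamma(0) - gamma(1) gamma(2)] / det = [(1.3694)(3.964) - (1.3694)(-0.836)] / 13.83803964 = 6.57312 / 13.83803964 = 0.475
  phi_hat_2 = [gamma(0) gamma(2) - gamma(1)^2] / det = [(3.964)(-0.836) - (1.3694)^2] / 13.83803964 = -5.18916036 / 13.83803964 = -0.375
So phi_hat = [0.4750, -0.3750].
Therefore phi_hat_2 = -0.3750.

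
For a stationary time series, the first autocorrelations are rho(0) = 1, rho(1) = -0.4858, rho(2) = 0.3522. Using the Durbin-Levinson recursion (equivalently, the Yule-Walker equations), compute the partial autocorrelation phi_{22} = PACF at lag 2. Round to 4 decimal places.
\phi_{22} = 0.1521

The PACF at lag k is phi_{kk}, the last component of the solution
to the Yule-Walker system G_k phi = r_k where
  (G_k)_{ij} = rho(|i - j|), (r_k)_i = rho(i), i,j = 1..k.
Equivalently, Durbin-Levinson gives phi_{kk} iteratively:
  phi_{11} = rho(1)
  phi_{kk} = [rho(k) - sum_{j=1..k-1} phi_{k-1,j} rho(k-j)]
            / [1 - sum_{j=1..k-1} phi_{k-1,j} rho(j)],
  phi_{k,j} = phi_{k-1,j} - phi_{kk} phi_{k-1,k-j},  j = 1..k-1.
Step k = 1:
  phi_11 = rho(1) = -0.4858.
Step k = 2:
  phi_22 = [rho(2) - phi_11 rho(1)] / [1 - phi_11 rho(1)] = [0.3522 - (-0.4858)(-0.4858)] / [1 - (-0.4858)(-0.4858)]
         = 0.11619836 / 0.76399836 = 0.1521.
Therefore phi_{22} = 0.1521.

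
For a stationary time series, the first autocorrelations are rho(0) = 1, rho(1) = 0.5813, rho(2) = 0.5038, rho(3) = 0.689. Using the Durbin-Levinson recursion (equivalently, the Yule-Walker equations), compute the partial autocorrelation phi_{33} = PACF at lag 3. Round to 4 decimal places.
\phi_{33} = 0.5219

The PACF at lag k is phi_{kk}, the last component of the solution
to the Yule-Walker system G_k phi = r_k where
  (G_k)_{ij} = rho(|i - j|), (r_k)_i = rho(i), i,j = 1..k.
Equivalently, Durbin-Levinson gives phi_{kk} iteratively:
  phi_{11} = rho(1)
  phi_{kk} = [rho(k) - sum_{j=1..k-1} phi_{k-1,j} rho(k-j)]
            / [1 - sum_{j=1..k-1} phi_{k-1,j} rho(j)],
  phi_{k,j} = phi_{k-1,j} - phi_{kk} phi_{k-1,k-j},  j = 1..k-1.
Step k = 1:
  phi_11 = rho(1) = 0.5813.
Step k = 2:
  phi_22 = [rho(2) - phi_11 rho(1)] / [1 - phi_11 rho(1)] = [0.5038 - (0.5813)(0.5813)] / [1 - (0.5813)(0.5813)]
         = 0.16589031 / 0.66209031 = 0.250555.
  Update: phi_21 = phi_11 - phi_22 phi_11 = 0.5813 - (0.250555)(0.5813) = 0.435652.
Step k = 3:
  phi_33 = [rho(3) - phi_21 rho(2) - phi_22 rho(1)] / [1 - phi_21 rho(1) - phi_22 rho(2)]
    numerator   = 0.689 - (0.435652)(0.5038) - (0.250555)(0.5813) = 0.32387059
    denominator = 1 - (0.435652)(0.5813) - (0.250555)(0.5038) = 0.6205256
  phi_33 = 0.32387059 / 0.6205256 = 0.5219.
Therefore phi_{33} = 0.5219.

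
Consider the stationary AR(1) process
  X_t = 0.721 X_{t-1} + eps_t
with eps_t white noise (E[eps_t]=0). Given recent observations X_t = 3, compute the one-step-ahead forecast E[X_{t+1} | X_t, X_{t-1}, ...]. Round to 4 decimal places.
E[X_{t+1} \mid \mathcal F_t] = 2.1630

For an AR(p) model X_t = c + sum_i phi_i X_{t-i} + eps_t, the
one-step-ahead conditional mean is
  E[X_{t+1} | X_t, ...] = c + sum_i phi_i X_{t+1-i}.
Substitute known values:
  E[X_{t+1} | ...] = (0.721) * (3)
                   = 2.1630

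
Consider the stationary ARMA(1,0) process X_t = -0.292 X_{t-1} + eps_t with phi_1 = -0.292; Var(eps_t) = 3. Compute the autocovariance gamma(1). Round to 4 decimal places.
\gamma(1) = -0.9577

Multiply the model equation by X_{t-k} and take expectations. With theta_0 = psi_0 = 1 and psi_j the MA(infinity) weights, this gives
  gamma(k) - sum_i phi_i gamma(k-i) = c_k,
  c_k = sigma^2 * sum_{j=k..q} theta_j psi_{j-k}   (c_k = 0 for k > q),
using gamma(-m) = gamma(m).
Pure AR (q = 0): c_0 = sigma^2 = 3, c_k = 0 for k >= 1.
Equations for k = 0 and k = 1 (AR order 1):
  gamma(0) = phi_1 gamma(1) + c_0
  gamma(1) = phi_1 gamma(0) + c_1
Substituting the second into the first: gamma(0) (1 - phi_1^2) = c_0 + phi_1 c_1, so
  gamma(0) = c_0 / (1 - phi_1^2) = 3 / (1 - (-0.292)^2) = 3 / 0.914736 = 3.279635.
  gamma(1) = phi_1 gamma(0) = (-0.292)(3.279635) = -0.957653.
Therefore gamma(1) = -0.9577 (to 4 decimal places).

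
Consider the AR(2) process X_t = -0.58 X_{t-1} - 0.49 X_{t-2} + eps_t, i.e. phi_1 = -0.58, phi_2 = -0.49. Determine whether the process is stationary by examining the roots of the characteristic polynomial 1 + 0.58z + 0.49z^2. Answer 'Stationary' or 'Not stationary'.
\text{Stationary}

The AR(p) characteristic polynomial is P(z) = 1 + 0.58z + 0.49z^2.
Stationarity requires all roots to lie outside the unit circle, i.e. |z| > 1 for every root.
Set 1 + (0.58) z + (0.49) z^2 = 0, i.e. a z^2 + b z + c = 0 with a = 0.49, b = 0.58, c = 1.
Discriminant D = b^2 - 4ac = (0.58)^2 - 4*(0.49)*1 = 0.3364 - (1.96) = -1.6236.
D < 0, so the roots are the complex-conjugate pair z = (-b +/- i sqrt(-D)) / (2a) = -0.5918 +/- 1.3002i.
For a conjugate pair |z|^2 = z * conj(z) = (product of roots) = c/a = 1/(0.49) = 2.040816, so |z| = sqrt(2.040816) = 1.4286 for both roots.
Moduli of all roots: 1.4286, 1.4286.
All moduli strictly greater than 1? Yes.
Verdict: Stationary.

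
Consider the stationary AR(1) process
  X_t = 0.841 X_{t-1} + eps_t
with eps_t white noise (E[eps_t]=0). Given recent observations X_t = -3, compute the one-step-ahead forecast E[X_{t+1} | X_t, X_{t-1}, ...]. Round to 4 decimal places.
E[X_{t+1} \mid \mathcal F_t] = -2.5230

For an AR(p) model X_t = c + sum_i phi_i X_{t-i} + eps_t, the
one-step-ahead conditional mean is
  E[X_{t+1} | X_t, ...] = c + sum_i phi_i X_{t+1-i}.
Substitute known values:
  E[X_{t+1} | ...] = (0.841) * (-3)
                   = -2.5230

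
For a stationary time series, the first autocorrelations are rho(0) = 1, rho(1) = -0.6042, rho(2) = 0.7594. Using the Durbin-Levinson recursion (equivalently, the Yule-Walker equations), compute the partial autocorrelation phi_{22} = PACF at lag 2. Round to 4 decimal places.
\phi_{22} = 0.6211

The PACF at lag k is phi_{kk}, the last component of the solution
to the Yule-Walker system G_k phi = r_k where
  (G_k)_{ij} = rho(|i - j|), (r_k)_i = rho(i), i,j = 1..k.
Equivalently, Durbin-Levinson gives phi_{kk} iteratively:
  phi_{11} = rho(1)
  phi_{kk} = [rho(k) - sum_{j=1..k-1} phi_{k-1,j} rho(k-j)]
            / [1 - sum_{j=1..k-1} phi_{k-1,j} rho(j)],
  phi_{k,j} = phi_{k-1,j} - phi_{kk} phi_{k-1,k-j},  j = 1..k-1.
Step k = 1:
  phi_11 = rho(1) = -0.6042.
Step k = 2:
  phi_22 = [rho(2) - phi_11 rho(1)] / [1 - phi_11 rho(1)] = [0.7594 - (-0.6042)(-0.6042)] / [1 - (-0.6042)(-0.6042)]
         = 0.39434236 / 0.63494236 = 0.6211.
Therefore phi_{22} = 0.6211.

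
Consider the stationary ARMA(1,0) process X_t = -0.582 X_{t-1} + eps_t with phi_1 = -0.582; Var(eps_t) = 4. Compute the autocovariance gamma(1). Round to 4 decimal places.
\gamma(1) = -3.5205

Multiply the model equation by X_{t-k} and take expectations. With theta_0 = psi_0 = 1 and psi_j the MA(infinity) weights, this gives
  gamma(k) - sum_i phi_i gamma(k-i) = c_k,
  c_k = sigma^2 * sum_{j=k..q} theta_j psi_{j-k}   (c_k = 0 for k > q),
using gamma(-m) = gamma(m).
Pure AR (q = 0): c_0 = sigma^2 = 4, c_k = 0 for k >= 1.
Equations for k = 0 and k = 1 (AR order 1):
  gamma(0) = phi_1 gamma(1) + c_0
  gamma(1) = phi_1 gamma(0) + c_1
Substituting the second into the first: gamma(0) (1 - phi_1^2) = c_0 + phi_1 c_1, so
  gamma(0) = c_0 / (1 - phi_1^2) = 4 / (1 - (-0.582)^2) = 4 / 0.661276 = 6.048911.
  gamma(1) = phi_1 gamma(0) = (-0.582)(6.048911) = -3.520466.
Therefore gamma(1) = -3.5205 (to 4 decimal places).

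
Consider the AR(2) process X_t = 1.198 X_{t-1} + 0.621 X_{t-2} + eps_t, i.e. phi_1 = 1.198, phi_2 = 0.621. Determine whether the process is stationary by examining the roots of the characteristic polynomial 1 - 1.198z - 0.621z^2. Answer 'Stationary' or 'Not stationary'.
\text{Not stationary}

The AR(p) characteristic polynomial is P(z) = 1 - 1.198z - 0.621z^2.
Stationarity requires all roots to lie outside the unit circle, i.e. |z| > 1 for every root.
Set 1 + (-1.198) z + (-0.621) z^2 = 0, i.e. a z^2 + b z + c = 0 with a = -0.621, b = -1.198, c = 1.
Discriminant D = b^2 - 4ac = (-1.198)^2 - 4*(-0.621)*1 = 1.435204 - (-2.484) = 3.919204.
D >= 0, so the roots are real: z = (-b +/- sqrt(D)) / (2a) = (1.198 +/- 1.979698) / (-1.242).
  z_1 = (1.198 + 1.979698) / (-1.242) = -2.5585,   |z_1| = 2.5585.
  z_2 = (1.198 - 1.979698) / (-1.242) = 0.6294,   |z_2| = 0.6294.
Moduli of all roots: 2.5585, 0.6294.
All moduli strictly greater than 1? No.
Verdict: Not stationary.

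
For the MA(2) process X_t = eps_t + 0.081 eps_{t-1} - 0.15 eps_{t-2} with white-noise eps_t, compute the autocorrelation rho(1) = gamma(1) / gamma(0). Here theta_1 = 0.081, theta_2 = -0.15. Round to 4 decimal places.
\rho(1) = 0.0669

For an MA(q) process with theta_0 = 1, the autocovariance is
  gamma(k) = sigma^2 * sum_{i=0..q-k} theta_i * theta_{i+k},
and rho(k) = gamma(k) / gamma(0). Sigma^2 cancels.
  numerator   = (1)*(0.081) + (0.081)*(-0.15) = 0.06885.
  denominator = (1)^2 + (0.081)^2 + (-0.15)^2 = 1.029061.
  rho(1) = 0.06885 / 1.029061 = 0.0669.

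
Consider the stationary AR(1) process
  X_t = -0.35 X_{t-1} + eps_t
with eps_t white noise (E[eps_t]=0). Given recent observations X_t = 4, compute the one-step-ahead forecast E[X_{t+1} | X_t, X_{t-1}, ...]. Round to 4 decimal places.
E[X_{t+1} \mid \mathcal F_t] = -1.4000

For an AR(p) model X_t = c + sum_i phi_i X_{t-i} + eps_t, the
one-step-ahead conditional mean is
  E[X_{t+1} | X_t, ...] = c + sum_i phi_i X_{t+1-i}.
Substitute known values:
  E[X_{t+1} | ...] = (-0.35) * (4)
                   = -1.4000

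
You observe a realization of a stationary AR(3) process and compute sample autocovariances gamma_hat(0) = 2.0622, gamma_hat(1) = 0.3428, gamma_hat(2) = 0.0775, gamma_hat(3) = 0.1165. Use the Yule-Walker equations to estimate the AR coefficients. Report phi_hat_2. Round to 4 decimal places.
\hat\phi_{2} = 0.0020

The Yule-Walker equations for an AR(p) process read, in matrix form,
  Gamma_p phi = r_p,   with   (Gamma_p)_{ij} = gamma(|i - j|),
                       (r_p)_i = gamma(i),   i,j = 1..p.
Substitute the sample gammas (Toeplitz matrix and right-hand side of size 3):
  Gamma_p = [[2.0622, 0.3428, 0.0775], [0.3428, 2.0622, 0.3428], [0.0775, 0.3428, 2.0622]]
  r_p     = [0.3428, 0.0775, 0.1165]
Written out (R1..R3):
  (R1) 2.0622 phi_1 + 0.3428 phi_2 + 0.0775 phi_3 = 0.3428
  (R2) 0.3428 phi_1 + 2.0622 phi_2 + 0.3428 phi_3 = 0.0775
  (R3) 0.0775 phi_1 + 0.3428 phi_2 + 2.0622 phi_3 = 0.1165
Gaussian elimination:
  R2 <- R2 - (0.3428/2.0622) R1 = R2 - (0.16623) R1:  2.005216 phi_2 + 0.329917 phi_3 = 0.020516
  R3 <- R3 - (0.0775/2.0622) R1 = R3 - (0.037581) R1:  0.329917 phi_2 + 2.059287 phi_3 = 0.103617
  R3 <- R3 - (0.329917/2.005216) R2 = R3 - (0.164529) R2:  2.005006 phi_3 = 0.100242
Back-substitution:
  phi_hat_3 = 0.100242 / 2.005006 = 0.049996
  phi_hat_2 = (0.020516 - (0.329917)(0.049996)) / 2.005216 = 0.002006
  phi_hat_1 = (0.3428 - (0.3428)(0.002006) - (0.0775)(0.049996)) / 2.0622 = 0.164018
So phi_hat = [0.1640, 0.0020, 0.0500].
Therefore phi_hat_2 = 0.0020.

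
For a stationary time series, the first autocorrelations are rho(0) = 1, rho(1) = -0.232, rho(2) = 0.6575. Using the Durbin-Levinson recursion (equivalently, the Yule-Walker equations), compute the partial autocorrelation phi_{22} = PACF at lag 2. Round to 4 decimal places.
\phi_{22} = 0.6380

The PACF at lag k is phi_{kk}, the last component of the solution
to the Yule-Walker system G_k phi = r_k where
  (G_k)_{ij} = rho(|i - j|), (r_k)_i = rho(i), i,j = 1..k.
Equivalently, Durbin-Levinson gives phi_{kk} iteratively:
  phi_{11} = rho(1)
  phi_{kk} = [rho(k) - sum_{j=1..k-1} phi_{k-1,j} rho(k-j)]
            / [1 - sum_{j=1..k-1} phi_{k-1,j} rho(j)],
  phi_{k,j} = phi_{k-1,j} - phi_{kk} phi_{k-1,k-j},  j = 1..k-1.
Step k = 1:
  phi_11 = rho(1) = -0.232.
Step k = 2:
  phi_22 = [rho(2) - phi_11 rho(1)] / [1 - phi_11 rho(1)] = [0.6575 - (-0.232)(-0.232)] / [1 - (-0.232)(-0.232)]
         = 0.603676 / 0.946176 = 0.638.
Therefore phi_{22} = 0.6380.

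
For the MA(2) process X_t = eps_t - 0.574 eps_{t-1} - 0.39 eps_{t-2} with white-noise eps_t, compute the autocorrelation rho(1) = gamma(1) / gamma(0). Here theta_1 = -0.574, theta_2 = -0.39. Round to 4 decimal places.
\rho(1) = -0.2363

For an MA(q) process with theta_0 = 1, the autocovariance is
  gamma(k) = sigma^2 * sum_{i=0..q-k} theta_i * theta_{i+k},
and rho(k) = gamma(k) / gamma(0). Sigma^2 cancels.
  numerator   = (1)*(-0.574) + (-0.574)*(-0.39) = -0.35014.
  denominator = (1)^2 + (-0.574)^2 + (-0.39)^2 = 1.481576.
  rho(1) = -0.35014 / 1.481576 = -0.2363.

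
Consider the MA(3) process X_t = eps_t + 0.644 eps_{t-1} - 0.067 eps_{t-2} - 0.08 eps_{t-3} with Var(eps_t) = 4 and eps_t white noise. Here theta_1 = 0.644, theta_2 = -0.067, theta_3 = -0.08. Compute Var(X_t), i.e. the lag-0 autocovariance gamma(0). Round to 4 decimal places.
\gamma(0) = 5.7025

For an MA(q) process X_t = eps_t + sum_i theta_i eps_{t-i} with
Var(eps_t) = sigma^2, the variance is
  gamma(0) = sigma^2 * (1 + sum_i theta_i^2).
  sum_i theta_i^2 = (0.644)^2 + (-0.067)^2 + (-0.08)^2 = 0.414736 + 0.004489 + 0.0064 = 0.425625.
  gamma(0) = 4 * (1 + 0.425625) = 4 * 1.425625 = 5.7025.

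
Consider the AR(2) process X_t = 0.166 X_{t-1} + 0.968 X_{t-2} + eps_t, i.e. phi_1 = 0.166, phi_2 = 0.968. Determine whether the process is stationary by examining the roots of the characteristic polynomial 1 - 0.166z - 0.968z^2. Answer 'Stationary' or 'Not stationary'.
\text{Not stationary}

The AR(p) characteristic polynomial is P(z) = 1 - 0.166z - 0.968z^2.
Stationarity requires all roots to lie outside the unit circle, i.e. |z| > 1 for every root.
Set 1 + (-0.166) z + (-0.968) z^2 = 0, i.e. a z^2 + b z + c = 0 with a = -0.968, b = -0.166, c = 1.
Discriminant D = b^2 - 4ac = (-0.166)^2 - 4*(-0.968)*1 = 0.027556 - (-3.872) = 3.899556.
D >= 0, so the roots are real: z = (-b +/- sqrt(D)) / (2a) = (0.166 +/- 1.974729) / (-1.936).
  z_1 = (0.166 + 1.974729) / (-1.936) = -1.1057,   |z_1| = 1.1057.
  z_2 = (0.166 - 1.974729) / (-1.936) = 0.9343,   |z_2| = 0.9343.
Moduli of all roots: 1.1057, 0.9343.
All moduli strictly greater than 1? No.
Verdict: Not stationary.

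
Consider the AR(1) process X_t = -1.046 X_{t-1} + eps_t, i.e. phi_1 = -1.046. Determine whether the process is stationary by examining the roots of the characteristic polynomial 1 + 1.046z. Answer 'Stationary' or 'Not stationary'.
\text{Not stationary}

The AR(p) characteristic polynomial is P(z) = 1 + 1.046z.
Stationarity requires all roots to lie outside the unit circle, i.e. |z| > 1 for every root.
This is linear in z: 1 + (1.046) z = 0  =>  z = -1/(1.046) = -0.956023,  |z| = 0.956023.
Moduli of all roots: 0.9560.
All moduli strictly greater than 1? No.
Verdict: Not stationary.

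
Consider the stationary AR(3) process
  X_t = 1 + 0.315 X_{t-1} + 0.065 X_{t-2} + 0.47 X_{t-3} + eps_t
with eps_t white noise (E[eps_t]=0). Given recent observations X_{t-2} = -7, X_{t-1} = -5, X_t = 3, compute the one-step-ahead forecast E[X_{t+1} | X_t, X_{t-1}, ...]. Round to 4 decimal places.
E[X_{t+1} \mid \mathcal F_t] = -1.6700

For an AR(p) model X_t = c + sum_i phi_i X_{t-i} + eps_t, the
one-step-ahead conditional mean is
  E[X_{t+1} | X_t, ...] = c + sum_i phi_i X_{t+1-i}.
Substitute known values:
  E[X_{t+1} | ...] = 1 + (0.315) * (3) + (0.065) * (-5) + (0.47) * (-7)
                   = -1.6700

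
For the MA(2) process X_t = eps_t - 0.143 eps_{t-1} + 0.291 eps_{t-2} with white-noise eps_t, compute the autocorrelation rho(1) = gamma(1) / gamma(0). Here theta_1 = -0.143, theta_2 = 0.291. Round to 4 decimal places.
\rho(1) = -0.1671

For an MA(q) process with theta_0 = 1, the autocovariance is
  gamma(k) = sigma^2 * sum_{i=0..q-k} theta_i * theta_{i+k},
and rho(k) = gamma(k) / gamma(0). Sigma^2 cancels.
  numerator   = (1)*(-0.143) + (-0.143)*(0.291) = -0.184613.
  denominator = (1)^2 + (-0.143)^2 + (0.291)^2 = 1.10513.
  rho(1) = -0.184613 / 1.10513 = -0.1671.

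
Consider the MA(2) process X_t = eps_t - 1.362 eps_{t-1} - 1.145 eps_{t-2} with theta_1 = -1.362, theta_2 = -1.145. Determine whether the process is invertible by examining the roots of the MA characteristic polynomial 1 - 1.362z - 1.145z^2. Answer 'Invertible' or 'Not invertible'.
\text{Not invertible}

The MA(q) characteristic polynomial is P(z) = 1 - 1.362z - 1.145z^2.
Invertibility requires all roots to lie outside the unit circle, i.e. |z| > 1 for every root.
Set 1 + (-1.362) z + (-1.145) z^2 = 0, i.e. a z^2 + b z + c = 0 with a = -1.145, b = -1.362, c = 1.
Discriminant D = b^2 - 4ac = (-1.362)^2 - 4*(-1.145)*1 = 1.855044 - (-4.58) = 6.435044.
D >= 0, so the roots are real: z = (-b +/- sqrt(D)) / (2a) = (1.362 +/- 2.536739) / (-2.29).
  z_1 = (1.362 + 2.536739) / (-2.29) = -1.7025,   |z_1| = 1.7025.
  z_2 = (1.362 - 2.536739) / (-2.29) = 0.513,   |z_2| = 0.513.
Moduli of all roots: 1.7025, 0.5130.
All moduli strictly greater than 1? No.
Verdict: Not invertible.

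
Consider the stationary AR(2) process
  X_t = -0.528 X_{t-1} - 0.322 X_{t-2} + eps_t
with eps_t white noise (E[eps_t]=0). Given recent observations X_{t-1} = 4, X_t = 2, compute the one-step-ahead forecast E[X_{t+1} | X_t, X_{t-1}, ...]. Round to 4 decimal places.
E[X_{t+1} \mid \mathcal F_t] = -2.3440

For an AR(p) model X_t = c + sum_i phi_i X_{t-i} + eps_t, the
one-step-ahead conditional mean is
  E[X_{t+1} | X_t, ...] = c + sum_i phi_i X_{t+1-i}.
Substitute known values:
  E[X_{t+1} | ...] = (-0.528) * (2) + (-0.322) * (4)
                   = -2.3440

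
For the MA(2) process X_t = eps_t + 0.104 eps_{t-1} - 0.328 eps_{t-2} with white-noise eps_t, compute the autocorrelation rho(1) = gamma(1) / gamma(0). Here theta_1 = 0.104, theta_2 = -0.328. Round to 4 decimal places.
\rho(1) = 0.0625

For an MA(q) process with theta_0 = 1, the autocovariance is
  gamma(k) = sigma^2 * sum_{i=0..q-k} theta_i * theta_{i+k},
and rho(k) = gamma(k) / gamma(0). Sigma^2 cancels.
  numerator   = (1)*(0.104) + (0.104)*(-0.328) = 0.069888.
  denominator = (1)^2 + (0.104)^2 + (-0.328)^2 = 1.1184.
  rho(1) = 0.069888 / 1.1184 = 0.0625.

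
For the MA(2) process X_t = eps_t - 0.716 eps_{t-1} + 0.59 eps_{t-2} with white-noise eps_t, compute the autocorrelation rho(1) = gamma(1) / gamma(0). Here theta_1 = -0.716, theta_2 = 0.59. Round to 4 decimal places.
\rho(1) = -0.6118

For an MA(q) process with theta_0 = 1, the autocovariance is
  gamma(k) = sigma^2 * sum_{i=0..q-k} theta_i * theta_{i+k},
and rho(k) = gamma(k) / gamma(0). Sigma^2 cancels.
  numerator   = (1)*(-0.716) + (-0.716)*(0.59) = -1.13844.
  denominator = (1)^2 + (-0.716)^2 + (0.59)^2 = 1.860756.
  rho(1) = -1.13844 / 1.860756 = -0.6118.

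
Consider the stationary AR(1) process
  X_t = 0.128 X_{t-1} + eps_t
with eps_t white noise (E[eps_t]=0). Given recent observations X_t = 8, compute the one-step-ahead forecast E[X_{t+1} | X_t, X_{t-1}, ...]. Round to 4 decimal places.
E[X_{t+1} \mid \mathcal F_t] = 1.0240

For an AR(p) model X_t = c + sum_i phi_i X_{t-i} + eps_t, the
one-step-ahead conditional mean is
  E[X_{t+1} | X_t, ...] = c + sum_i phi_i X_{t+1-i}.
Substitute known values:
  E[X_{t+1} | ...] = (0.128) * (8)
                   = 1.0240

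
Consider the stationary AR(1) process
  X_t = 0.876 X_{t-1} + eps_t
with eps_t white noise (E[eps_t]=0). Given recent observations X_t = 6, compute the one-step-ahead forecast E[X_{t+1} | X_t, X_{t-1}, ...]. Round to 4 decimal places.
E[X_{t+1} \mid \mathcal F_t] = 5.2560

For an AR(p) model X_t = c + sum_i phi_i X_{t-i} + eps_t, the
one-step-ahead conditional mean is
  E[X_{t+1} | X_t, ...] = c + sum_i phi_i X_{t+1-i}.
Substitute known values:
  E[X_{t+1} | ...] = (0.876) * (6)
                   = 5.2560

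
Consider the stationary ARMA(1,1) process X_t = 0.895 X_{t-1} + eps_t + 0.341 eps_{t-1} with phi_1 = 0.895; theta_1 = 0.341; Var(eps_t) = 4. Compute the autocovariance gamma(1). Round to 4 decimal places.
\gamma(1) = 32.4306

Multiply the model equation by X_{t-k} and take expectations. With theta_0 = psi_0 = 1 and psi_j the MA(infinity) weights, this gives
  gamma(k) - sum_i phi_i gamma(k-i) = c_k,
  c_k = sigma^2 * sum_{j=k..q} theta_j psi_{j-k}   (c_k = 0 for k > q),
using gamma(-m) = gamma(m).
psi-weights needed (psi_j = theta_j + sum_i phi_i psi_{j-i}):
  psi_1 = theta_1 + phi_1 = 0.341 + (0.895) = 1.236
Right-hand sides:
  c_0 = sigma^2 (1 + theta_1 psi_1) = 4 * (1 + (0.341)(1.236)) = 4 * 1.421476 = 5.685904
  c_1 = sigma^2 theta_1 = 4 * (0.341) = 1.364
  c_2 = 0
Equations for k = 0 and k = 1 (AR order 1):
  gamma(0) = phi_1 gamma(1) + c_0
  gamma(1) = phi_1 gamma(0) + c_1
Substituting the second into the first: gamma(0) (1 - phi_1^2) = c_0 + phi_1 c_1, so
  gamma(0) = (c_0 + phi_1 c_1) / (1 - phi_1^2) = (5.685904 + (0.895)(1.364)) / (1 - (0.895)^2) = 6.906684 / 0.198975 = 34.711315.
  gamma(1) = phi_1 gamma(0) + c_1 = (0.895)(34.711315) + (1.364) = 32.430627.
Therefore gamma(1) = 32.4306 (to 4 decimal places).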